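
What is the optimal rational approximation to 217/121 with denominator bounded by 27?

Expand x = 217/121 as a continued fraction with the Euclidean algorithm:
  217 = 1*121 + 96, so a_0 = 1.
  121 = 1*96 + 25, so a_1 = 1.
  96 = 3*25 + 21, so a_2 = 3.
  25 = 1*21 + 4, so a_3 = 1.
  21 = 5*4 + 1, so a_4 = 5.
  4 = 4*1 + 0, so a_5 = 4.
so x = [1; 1, 3, 1, 5, 4].
Convergents (p_i = a_i*p_{i-1} + p_{i-2}, q_i = a_i*q_{i-1} + q_{i-2} with p_{-2}=0, p_{-1}=1, q_{-2}=1, q_{-1}=0), until the denominator exceeds 27:
  i=0: a_0=1, p_0 = 1*1 + 0 = 1, q_0 = 1*0 + 1 = 1.
  i=1: a_1=1, p_1 = 1*1 + 1 = 2, q_1 = 1*1 + 0 = 1.
  i=2: a_2=3, p_2 = 3*2 + 1 = 7, q_2 = 3*1 + 1 = 4.
  i=3: a_3=1, p_3 = 1*7 + 2 = 9, q_3 = 1*4 + 1 = 5.
  i=4: a_4=5, p_4 = 5*9 + 7 = 52, q_4 = 5*5 + 4 = 29.
q_4 = 29 > 27, so the last convergent with denominator <= 27 is p_3/q_3 = 9/5.
The closest fraction with denominator <= 27 is either p_3/q_3 or the intermediate fraction (k*p_3 + p_2)/(k*q_3 + q_2) with the largest k >= 1 whose denominator stays <= 27; these approach x as k grows, and every other convergent or intermediate fraction in range is farther away.
Largest k: floor((27 - q_2)/q_3) = floor((27 - 4)/5) = 4.
That gives (4*9 + 7)/(4*5 + 4) = 43/24.
Compare the errors: |x - 9/5| = |217*5 - 9*121|/(121*5) = 4/605, and |x - 43/24| = |217*24 - 43*121|/(121*24) = 5/2904.
Cross-multiplying, 5*605 = 3025 < 11616 = 4*2904, so 5/2904 is smaller: the intermediate fraction 43/24 is closer to x than 9/5.

43/24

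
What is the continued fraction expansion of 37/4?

Run the Euclidean algorithm on 37 and 4; the successive quotients are the partial quotients a_0, a_1, ... (each step inverts the fractional part left over by the previous one):
  37 = 9*4 + 1, so a_0 = 9.
  4 = 4*1 + 0, so a_1 = 4.
The remainder reaches 0 after 2 divisions, so the expansion has 2 partial quotients, read off in order.

[9; 4]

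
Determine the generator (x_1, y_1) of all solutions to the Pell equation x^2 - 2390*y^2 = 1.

First expand sqrt(2390) as a continued fraction. With x_i = (sqrt(2390) + m_i)/d_i and (m_0, d_0) = (0, 1): a_0 = floor(sqrt(2390)) = 48, since 48^2 = 2304 <= 2390 < 2401 = 49^2.
Iterate m_{i+1} = d_i*a_i - m_i, d_{i+1} = (2390 - m_{i+1}^2)/d_i, a_{i+1} = floor((a_0 + m_{i+1})/d_{i+1}):
  m_1 = 1*48 - 0 = 48, d_1 = (2390 - 48^2)/1 = 86/1 = 86, a_1 = floor((48 + 48)/86) = 1.
  m_2 = 86*1 - 48 = 38, d_2 = (2390 - 38^2)/86 = 946/86 = 11, a_2 = floor((48 + 38)/11) = 7.
  m_3 = 11*7 - 38 = 39, d_3 = (2390 - 39^2)/11 = 869/11 = 79, a_3 = floor((48 + 39)/79) = 1.
  m_4 = 79*1 - 39 = 40, d_4 = (2390 - 40^2)/79 = 790/79 = 10, a_4 = floor((48 + 40)/10) = 8.
  m_5 = 10*8 - 40 = 40, d_5 = (2390 - 40^2)/10 = 790/10 = 79, a_5 = floor((48 + 40)/79) = 1.
  m_6 = 79*1 - 40 = 39, d_6 = (2390 - 39^2)/79 = 869/79 = 11, a_6 = floor((48 + 39)/11) = 7.
  m_7 = 11*7 - 39 = 38, d_7 = (2390 - 38^2)/11 = 946/11 = 86, a_7 = floor((48 + 38)/86) = 1.
  m_8 = 86*1 - 38 = 48, d_8 = (2390 - 48^2)/86 = 86/86 = 1, a_8 = floor((48 + 48)/1) = 96.
  m_9 = 1*96 - 48 = 48, d_9 = (2390 - 48^2)/1 = 86/1 = 86: (m_9, d_9) = (m_1, d_1) = (48, 86), so from here the quotients repeat a_1, ..., a_8; the period length is 8.
So sqrt(2390) = [48; (1, 7, 1, 8, 1, 7, 1, 96)] with period length k = 8.
k is even, so the fundamental solution of x^2 - 2390y^2 = 1 is (p_{k-1}, q_{k-1}) = (p_7, q_7); compute convergents through index 7.
Convergents (p_i = a_i*p_{i-1} + p_{i-2}, q_i = a_i*q_{i-1} + q_{i-2} with p_{-2}=0, p_{-1}=1, q_{-2}=1, q_{-1}=0):
  i=0: a_0=48, p_0 = 48*1 + 0 = 48, q_0 = 48*0 + 1 = 1.
  i=1: a_1=1, p_1 = 1*48 + 1 = 49, q_1 = 1*1 + 0 = 1.
  i=2: a_2=7, p_2 = 7*49 + 48 = 391, q_2 = 7*1 + 1 = 8.
  i=3: a_3=1, p_3 = 1*391 + 49 = 440, q_3 = 1*8 + 1 = 9.
  i=4: a_4=8, p_4 = 8*440 + 391 = 3911, q_4 = 8*9 + 8 = 80.
  i=5: a_5=1, p_5 = 1*3911 + 440 = 4351, q_5 = 1*80 + 9 = 89.
  i=6: a_6=7, p_6 = 7*4351 + 3911 = 34368, q_6 = 7*89 + 80 = 703.
  i=7: a_7=1, p_7 = 1*34368 + 4351 = 38719, q_7 = 1*703 + 89 = 792.
Check: 38719^2 - 2390*792^2 = 1499160961 - 1499160960 = 1, so (x, y) = (38719, 792) solves the equation, and by the theorem it is the least positive solution.

(x, y) = (38719, 792)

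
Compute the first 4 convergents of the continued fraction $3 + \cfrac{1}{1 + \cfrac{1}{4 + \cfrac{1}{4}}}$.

3/1, 4/1, 19/5, 80/21

Using the convergent recurrence p_i = a_i*p_{i-1} + p_{i-2}, q_i = a_i*q_{i-1} + q_{i-2} with p_{-2}=0, p_{-1}=1, q_{-2}=1, q_{-1}=0:
  i=0: a_0=3, p_0 = 3*1 + 0 = 3, q_0 = 3*0 + 1 = 1.
  i=1: a_1=1, p_1 = 1*3 + 1 = 4, q_1 = 1*1 + 0 = 1.
  i=2: a_2=4, p_2 = 4*4 + 3 = 19, q_2 = 4*1 + 1 = 5.
  i=3: a_3=4, p_3 = 4*19 + 4 = 80, q_3 = 4*5 + 1 = 21.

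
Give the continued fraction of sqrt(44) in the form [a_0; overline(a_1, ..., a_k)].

[6; overline(1, 1, 1, 2, 1, 1, 1, 12)]

Write x_i = (sqrt(44) + m_i)/d_i with (m_0, d_0) = (0, 1). a_0 = floor(sqrt(44)) = 6, since 6^2 = 36 <= 44 < 49 = 7^2.
Iterate m_{i+1} = d_i*a_i - m_i, d_{i+1} = (44 - m_{i+1}^2)/d_i, a_{i+1} = floor((a_0 + m_{i+1})/d_{i+1}):
  m_1 = 1*6 - 0 = 6, d_1 = (44 - 6^2)/1 = 8/1 = 8, a_1 = floor((6 + 6)/8) = 1.
  m_2 = 8*1 - 6 = 2, d_2 = (44 - 2^2)/8 = 40/8 = 5, a_2 = floor((6 + 2)/5) = 1.
  m_3 = 5*1 - 2 = 3, d_3 = (44 - 3^2)/5 = 35/5 = 7, a_3 = floor((6 + 3)/7) = 1.
  m_4 = 7*1 - 3 = 4, d_4 = (44 - 4^2)/7 = 28/7 = 4, a_4 = floor((6 + 4)/4) = 2.
  m_5 = 4*2 - 4 = 4, d_5 = (44 - 4^2)/4 = 28/4 = 7, a_5 = floor((6 + 4)/7) = 1.
  m_6 = 7*1 - 4 = 3, d_6 = (44 - 3^2)/7 = 35/7 = 5, a_6 = floor((6 + 3)/5) = 1.
  m_7 = 5*1 - 3 = 2, d_7 = (44 - 2^2)/5 = 40/5 = 8, a_7 = floor((6 + 2)/8) = 1.
  m_8 = 8*1 - 2 = 6, d_8 = (44 - 6^2)/8 = 8/8 = 1, a_8 = floor((6 + 6)/1) = 12.
  m_9 = 1*12 - 6 = 6, d_9 = (44 - 6^2)/1 = 8/1 = 8: (m_9, d_9) = (m_1, d_1) = (6, 8), so from here the quotients repeat a_1, ..., a_8; the period length is 8.
Hence the expansion of sqrt(44) is a_0 = 6 followed by the repeating block 1, 1, 1, 2, 1, 1, 1, 12 (period 8).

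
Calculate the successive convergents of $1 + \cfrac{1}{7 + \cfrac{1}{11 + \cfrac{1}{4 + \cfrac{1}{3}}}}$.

1/1, 8/7, 89/78, 364/319, 1181/1035

Using the convergent recurrence p_i = a_i*p_{i-1} + p_{i-2}, q_i = a_i*q_{i-1} + q_{i-2} with p_{-2}=0, p_{-1}=1, q_{-2}=1, q_{-1}=0:
  i=0: a_0=1, p_0 = 1*1 + 0 = 1, q_0 = 1*0 + 1 = 1.
  i=1: a_1=7, p_1 = 7*1 + 1 = 8, q_1 = 7*1 + 0 = 7.
  i=2: a_2=11, p_2 = 11*8 + 1 = 89, q_2 = 11*7 + 1 = 78.
  i=3: a_3=4, p_3 = 4*89 + 8 = 364, q_3 = 4*78 + 7 = 319.
  i=4: a_4=3, p_4 = 3*364 + 89 = 1181, q_4 = 3*319 + 78 = 1035.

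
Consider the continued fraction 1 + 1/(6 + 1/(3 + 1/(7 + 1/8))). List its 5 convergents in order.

Using the convergent recurrence p_i = a_i*p_{i-1} + p_{i-2}, q_i = a_i*q_{i-1} + q_{i-2} with p_{-2}=0, p_{-1}=1, q_{-2}=1, q_{-1}=0:
  i=0: a_0=1, p_0 = 1*1 + 0 = 1, q_0 = 1*0 + 1 = 1.
  i=1: a_1=6, p_1 = 6*1 + 1 = 7, q_1 = 6*1 + 0 = 6.
  i=2: a_2=3, p_2 = 3*7 + 1 = 22, q_2 = 3*6 + 1 = 19.
  i=3: a_3=7, p_3 = 7*22 + 7 = 161, q_3 = 7*19 + 6 = 139.
  i=4: a_4=8, p_4 = 8*161 + 22 = 1310, q_4 = 8*139 + 19 = 1131.

1/1, 7/6, 22/19, 161/139, 1310/1131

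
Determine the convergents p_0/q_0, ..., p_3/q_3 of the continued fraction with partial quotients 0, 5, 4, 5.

Using the convergent recurrence p_i = a_i*p_{i-1} + p_{i-2}, q_i = a_i*q_{i-1} + q_{i-2} with p_{-2}=0, p_{-1}=1, q_{-2}=1, q_{-1}=0:
  i=0: a_0=0, p_0 = 0*1 + 0 = 0, q_0 = 0*0 + 1 = 1.
  i=1: a_1=5, p_1 = 5*0 + 1 = 1, q_1 = 5*1 + 0 = 5.
  i=2: a_2=4, p_2 = 4*1 + 0 = 4, q_2 = 4*5 + 1 = 21.
  i=3: a_3=5, p_3 = 5*4 + 1 = 21, q_3 = 5*21 + 5 = 110.

0/1, 1/5, 4/21, 21/110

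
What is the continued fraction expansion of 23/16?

Run the Euclidean algorithm on 23 and 16; the successive quotients are the partial quotients a_0, a_1, ... (each step inverts the fractional part left over by the previous one):
  23 = 1*16 + 7, so a_0 = 1.
  16 = 2*7 + 2, so a_1 = 2.
  7 = 3*2 + 1, so a_2 = 3.
  2 = 2*1 + 0, so a_3 = 2.
The remainder reaches 0 after 4 divisions, so the expansion has 4 partial quotients, read off in order.

[1; 2, 3, 2]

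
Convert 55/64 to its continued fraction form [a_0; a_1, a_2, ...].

Run the Euclidean algorithm on 55 and 64; the successive quotients are the partial quotients a_0, a_1, ... (each step inverts the fractional part left over by the previous one):
  55 = 0*64 + 55, so a_0 = 0.
  64 = 1*55 + 9, so a_1 = 1.
  55 = 6*9 + 1, so a_2 = 6.
  9 = 9*1 + 0, so a_3 = 9.
The remainder reaches 0 after 4 divisions, so the expansion has 4 partial quotients, read off in order.

[0; 1, 6, 9]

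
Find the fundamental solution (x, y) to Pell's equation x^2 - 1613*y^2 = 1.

First expand sqrt(1613) as a continued fraction. With x_i = (sqrt(1613) + m_i)/d_i and (m_0, d_0) = (0, 1): a_0 = floor(sqrt(1613)) = 40, since 40^2 = 1600 <= 1613 < 1681 = 41^2.
Iterate m_{i+1} = d_i*a_i - m_i, d_{i+1} = (1613 - m_{i+1}^2)/d_i, a_{i+1} = floor((a_0 + m_{i+1})/d_{i+1}):
  m_1 = 1*40 - 0 = 40, d_1 = (1613 - 40^2)/1 = 13/1 = 13, a_1 = floor((40 + 40)/13) = 6.
  m_2 = 13*6 - 40 = 38, d_2 = (1613 - 38^2)/13 = 169/13 = 13, a_2 = floor((40 + 38)/13) = 6.
  m_3 = 13*6 - 38 = 40, d_3 = (1613 - 40^2)/13 = 13/13 = 1, a_3 = floor((40 + 40)/1) = 80.
  m_4 = 1*80 - 40 = 40, d_4 = (1613 - 40^2)/1 = 13/1 = 13: (m_4, d_4) = (m_1, d_1) = (40, 13), so from here the quotients repeat a_1, ..., a_3; the period length is 3.
So sqrt(1613) = [40; (6, 6, 80)] with period length k = 3.
k is odd, so (p_{k-1}, q_{k-1}) only solves x^2 - 1613y^2 = -1 and the fundamental solution of x^2 - 1613y^2 = 1 is (p_{2k-1}, q_{2k-1}) = (p_5, q_5); compute convergents through index 5, running through the period twice.
Convergents (p_i = a_i*p_{i-1} + p_{i-2}, q_i = a_i*q_{i-1} + q_{i-2} with p_{-2}=0, p_{-1}=1, q_{-2}=1, q_{-1}=0):
  i=0: a_0=40, p_0 = 40*1 + 0 = 40, q_0 = 40*0 + 1 = 1.
  i=1: a_1=6, p_1 = 6*40 + 1 = 241, q_1 = 6*1 + 0 = 6.
  i=2: a_2=6, p_2 = 6*241 + 40 = 1486, q_2 = 6*6 + 1 = 37.
  i=3: a_3=80, p_3 = 80*1486 + 241 = 119121, q_3 = 80*37 + 6 = 2966.
  i=4: a_4=6, p_4 = 6*119121 + 1486 = 716212, q_4 = 6*2966 + 37 = 17833.
  i=5: a_5=6, p_5 = 6*716212 + 119121 = 4416393, q_5 = 6*17833 + 2966 = 109964.
Indeed p_2^2 - 1613*q_2^2 = 2208196 - 2208197 = -1, not +1.
Check: 4416393^2 - 1613*109964^2 = 19504527130449 - 19504527130448 = 1, so (x, y) = (4416393, 109964) solves the equation, and by the theorem it is the least positive solution.

(x, y) = (4416393, 109964)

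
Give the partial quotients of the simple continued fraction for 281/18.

Run the Euclidean algorithm on 281 and 18; the successive quotients are the partial quotients a_0, a_1, ... (each step inverts the fractional part left over by the previous one):
  281 = 15*18 + 11, so a_0 = 15.
  18 = 1*11 + 7, so a_1 = 1.
  11 = 1*7 + 4, so a_2 = 1.
  7 = 1*4 + 3, so a_3 = 1.
  4 = 1*3 + 1, so a_4 = 1.
  3 = 3*1 + 0, so a_5 = 3.
The remainder reaches 0 after 6 divisions, so the expansion has 6 partial quotients, read off in order.

[15; 1, 1, 1, 1, 3]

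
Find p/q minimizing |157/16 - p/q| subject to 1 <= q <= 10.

Expand x = 157/16 as a continued fraction with the Euclidean algorithm:
  157 = 9*16 + 13, so a_0 = 9.
  16 = 1*13 + 3, so a_1 = 1.
  13 = 4*3 + 1, so a_2 = 4.
  3 = 3*1 + 0, so a_3 = 3.
so x = [9; 1, 4, 3].
Convergents (p_i = a_i*p_{i-1} + p_{i-2}, q_i = a_i*q_{i-1} + q_{i-2} with p_{-2}=0, p_{-1}=1, q_{-2}=1, q_{-1}=0), until the denominator exceeds 10:
  i=0: a_0=9, p_0 = 9*1 + 0 = 9, q_0 = 9*0 + 1 = 1.
  i=1: a_1=1, p_1 = 1*9 + 1 = 10, q_1 = 1*1 + 0 = 1.
  i=2: a_2=4, p_2 = 4*10 + 9 = 49, q_2 = 4*1 + 1 = 5.
  i=3: a_3=3, p_3 = 3*49 + 10 = 157, q_3 = 3*5 + 1 = 16.
q_3 = 16 > 10, so the last convergent with denominator <= 10 is p_2/q_2 = 49/5.
The closest fraction with denominator <= 10 is either p_2/q_2 or the intermediate fraction (k*p_2 + p_1)/(k*q_2 + q_1) with the largest k >= 1 whose denominator stays <= 10; these approach x as k grows, and every other convergent or intermediate fraction in range is farther away.
Largest k: floor((10 - q_1)/q_2) = floor((10 - 1)/5) = 1.
That gives (1*49 + 10)/(1*5 + 1) = 59/6.
Compare the errors: |x - 49/5| = |157*5 - 49*16|/(16*5) = 1/80, and |x - 59/6| = |157*6 - 59*16|/(16*6) = 2/96.
Cross-multiplying, 1*96 = 96 < 160 = 2*80, so 1/80 is smaller: the convergent 49/5 is closer to x than 59/6.

49/5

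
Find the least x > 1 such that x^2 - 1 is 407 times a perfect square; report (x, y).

(x, y) = (2663, 132)

First expand sqrt(407) as a continued fraction. With x_i = (sqrt(407) + m_i)/d_i and (m_0, d_0) = (0, 1): a_0 = floor(sqrt(407)) = 20, since 20^2 = 400 <= 407 < 441 = 21^2.
Iterate m_{i+1} = d_i*a_i - m_i, d_{i+1} = (407 - m_{i+1}^2)/d_i, a_{i+1} = floor((a_0 + m_{i+1})/d_{i+1}):
  m_1 = 1*20 - 0 = 20, d_1 = (407 - 20^2)/1 = 7/1 = 7, a_1 = floor((20 + 20)/7) = 5.
  m_2 = 7*5 - 20 = 15, d_2 = (407 - 15^2)/7 = 182/7 = 26, a_2 = floor((20 + 15)/26) = 1.
  m_3 = 26*1 - 15 = 11, d_3 = (407 - 11^2)/26 = 286/26 = 11, a_3 = floor((20 + 11)/11) = 2.
  m_4 = 11*2 - 11 = 11, d_4 = (407 - 11^2)/11 = 286/11 = 26, a_4 = floor((20 + 11)/26) = 1.
  m_5 = 26*1 - 11 = 15, d_5 = (407 - 15^2)/26 = 182/26 = 7, a_5 = floor((20 + 15)/7) = 5.
  m_6 = 7*5 - 15 = 20, d_6 = (407 - 20^2)/7 = 7/7 = 1, a_6 = floor((20 + 20)/1) = 40.
  m_7 = 1*40 - 20 = 20, d_7 = (407 - 20^2)/1 = 7/1 = 7: (m_7, d_7) = (m_1, d_1) = (20, 7), so from here the quotients repeat a_1, ..., a_6; the period length is 6.
So sqrt(407) = [20; (5, 1, 2, 1, 5, 40)] with period length k = 6.
k is even, so the fundamental solution of x^2 - 407y^2 = 1 is (p_{k-1}, q_{k-1}) = (p_5, q_5); compute convergents through index 5.
Convergents (p_i = a_i*p_{i-1} + p_{i-2}, q_i = a_i*q_{i-1} + q_{i-2} with p_{-2}=0, p_{-1}=1, q_{-2}=1, q_{-1}=0):
  i=0: a_0=20, p_0 = 20*1 + 0 = 20, q_0 = 20*0 + 1 = 1.
  i=1: a_1=5, p_1 = 5*20 + 1 = 101, q_1 = 5*1 + 0 = 5.
  i=2: a_2=1, p_2 = 1*101 + 20 = 121, q_2 = 1*5 + 1 = 6.
  i=3: a_3=2, p_3 = 2*121 + 101 = 343, q_3 = 2*6 + 5 = 17.
  i=4: a_4=1, p_4 = 1*343 + 121 = 464, q_4 = 1*17 + 6 = 23.
  i=5: a_5=5, p_5 = 5*464 + 343 = 2663, q_5 = 5*23 + 17 = 132.
Check: 2663^2 - 407*132^2 = 7091569 - 7091568 = 1, so (x, y) = (2663, 132) solves the equation, and by the theorem it is the least positive solution.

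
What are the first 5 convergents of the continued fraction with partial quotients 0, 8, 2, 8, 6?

0/1, 1/8, 2/17, 17/144, 104/881

Using the convergent recurrence p_i = a_i*p_{i-1} + p_{i-2}, q_i = a_i*q_{i-1} + q_{i-2} with p_{-2}=0, p_{-1}=1, q_{-2}=1, q_{-1}=0:
  i=0: a_0=0, p_0 = 0*1 + 0 = 0, q_0 = 0*0 + 1 = 1.
  i=1: a_1=8, p_1 = 8*0 + 1 = 1, q_1 = 8*1 + 0 = 8.
  i=2: a_2=2, p_2 = 2*1 + 0 = 2, q_2 = 2*8 + 1 = 17.
  i=3: a_3=8, p_3 = 8*2 + 1 = 17, q_3 = 8*17 + 8 = 144.
  i=4: a_4=6, p_4 = 6*17 + 2 = 104, q_4 = 6*144 + 17 = 881.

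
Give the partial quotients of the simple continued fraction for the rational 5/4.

Run the Euclidean algorithm on 5 and 4; the successive quotients are the partial quotients a_0, a_1, ... (each step inverts the fractional part left over by the previous one):
  5 = 1*4 + 1, so a_0 = 1.
  4 = 4*1 + 0, so a_1 = 4.
The remainder reaches 0 after 2 divisions, so the expansion has 2 partial quotients, read off in order.

[1; 4]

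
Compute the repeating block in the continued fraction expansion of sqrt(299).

[17; (3, 2, 3, 34)]

Write x_i = (sqrt(299) + m_i)/d_i with (m_0, d_0) = (0, 1). a_0 = floor(sqrt(299)) = 17, since 17^2 = 289 <= 299 < 324 = 18^2.
Iterate m_{i+1} = d_i*a_i - m_i, d_{i+1} = (299 - m_{i+1}^2)/d_i, a_{i+1} = floor((a_0 + m_{i+1})/d_{i+1}):
  m_1 = 1*17 - 0 = 17, d_1 = (299 - 17^2)/1 = 10/1 = 10, a_1 = floor((17 + 17)/10) = 3.
  m_2 = 10*3 - 17 = 13, d_2 = (299 - 13^2)/10 = 130/10 = 13, a_2 = floor((17 + 13)/13) = 2.
  m_3 = 13*2 - 13 = 13, d_3 = (299 - 13^2)/13 = 130/13 = 10, a_3 = floor((17 + 13)/10) = 3.
  m_4 = 10*3 - 13 = 17, d_4 = (299 - 17^2)/10 = 10/10 = 1, a_4 = floor((17 + 17)/1) = 34.
  m_5 = 1*34 - 17 = 17, d_5 = (299 - 17^2)/1 = 10/1 = 10: (m_5, d_5) = (m_1, d_1) = (17, 10), so from here the quotients repeat a_1, ..., a_4; the period length is 4.
Hence the expansion of sqrt(299) is a_0 = 17 followed by the repeating block 3, 2, 3, 34 (period 4).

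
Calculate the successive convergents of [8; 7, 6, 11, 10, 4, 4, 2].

8/1, 57/7, 350/43, 3907/480, 39420/4843, 161587/19852, 685768/84251, 1533123/188354

Using the convergent recurrence p_i = a_i*p_{i-1} + p_{i-2}, q_i = a_i*q_{i-1} + q_{i-2} with p_{-2}=0, p_{-1}=1, q_{-2}=1, q_{-1}=0:
  i=0: a_0=8, p_0 = 8*1 + 0 = 8, q_0 = 8*0 + 1 = 1.
  i=1: a_1=7, p_1 = 7*8 + 1 = 57, q_1 = 7*1 + 0 = 7.
  i=2: a_2=6, p_2 = 6*57 + 8 = 350, q_2 = 6*7 + 1 = 43.
  i=3: a_3=11, p_3 = 11*350 + 57 = 3907, q_3 = 11*43 + 7 = 480.
  i=4: a_4=10, p_4 = 10*3907 + 350 = 39420, q_4 = 10*480 + 43 = 4843.
  i=5: a_5=4, p_5 = 4*39420 + 3907 = 161587, q_5 = 4*4843 + 480 = 19852.
  i=6: a_6=4, p_6 = 4*161587 + 39420 = 685768, q_6 = 4*19852 + 4843 = 84251.
  i=7: a_7=2, p_7 = 2*685768 + 161587 = 1533123, q_7 = 2*84251 + 19852 = 188354.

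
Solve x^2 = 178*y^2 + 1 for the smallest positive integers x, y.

First expand sqrt(178) as a continued fraction. With x_i = (sqrt(178) + m_i)/d_i and (m_0, d_0) = (0, 1): a_0 = floor(sqrt(178)) = 13, since 13^2 = 169 <= 178 < 196 = 14^2.
Iterate m_{i+1} = d_i*a_i - m_i, d_{i+1} = (178 - m_{i+1}^2)/d_i, a_{i+1} = floor((a_0 + m_{i+1})/d_{i+1}):
  m_1 = 1*13 - 0 = 13, d_1 = (178 - 13^2)/1 = 9/1 = 9, a_1 = floor((13 + 13)/9) = 2.
  m_2 = 9*2 - 13 = 5, d_2 = (178 - 5^2)/9 = 153/9 = 17, a_2 = floor((13 + 5)/17) = 1.
  m_3 = 17*1 - 5 = 12, d_3 = (178 - 12^2)/17 = 34/17 = 2, a_3 = floor((13 + 12)/2) = 12.
  m_4 = 2*12 - 12 = 12, d_4 = (178 - 12^2)/2 = 34/2 = 17, a_4 = floor((13 + 12)/17) = 1.
  m_5 = 17*1 - 12 = 5, d_5 = (178 - 5^2)/17 = 153/17 = 9, a_5 = floor((13 + 5)/9) = 2.
  m_6 = 9*2 - 5 = 13, d_6 = (178 - 13^2)/9 = 9/9 = 1, a_6 = floor((13 + 13)/1) = 26.
  m_7 = 1*26 - 13 = 13, d_7 = (178 - 13^2)/1 = 9/1 = 9: (m_7, d_7) = (m_1, d_1) = (13, 9), so from here the quotients repeat a_1, ..., a_6; the period length is 6.
So sqrt(178) = [13; (2, 1, 12, 1, 2, 26)] with period length k = 6.
k is even, so the fundamental solution of x^2 - 178y^2 = 1 is (p_{k-1}, q_{k-1}) = (p_5, q_5); compute convergents through index 5.
Convergents (p_i = a_i*p_{i-1} + p_{i-2}, q_i = a_i*q_{i-1} + q_{i-2} with p_{-2}=0, p_{-1}=1, q_{-2}=1, q_{-1}=0):
  i=0: a_0=13, p_0 = 13*1 + 0 = 13, q_0 = 13*0 + 1 = 1.
  i=1: a_1=2, p_1 = 2*13 + 1 = 27, q_1 = 2*1 + 0 = 2.
  i=2: a_2=1, p_2 = 1*27 + 13 = 40, q_2 = 1*2 + 1 = 3.
  i=3: a_3=12, p_3 = 12*40 + 27 = 507, q_3 = 12*3 + 2 = 38.
  i=4: a_4=1, p_4 = 1*507 + 40 = 547, q_4 = 1*38 + 3 = 41.
  i=5: a_5=2, p_5 = 2*547 + 507 = 1601, q_5 = 2*41 + 38 = 120.
Check: 1601^2 - 178*120^2 = 2563201 - 2563200 = 1, so (x, y) = (1601, 120) solves the equation, and by the theorem it is the least positive solution.

(x, y) = (1601, 120)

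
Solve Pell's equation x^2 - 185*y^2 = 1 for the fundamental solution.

First expand sqrt(185) as a continued fraction. With x_i = (sqrt(185) + m_i)/d_i and (m_0, d_0) = (0, 1): a_0 = floor(sqrt(185)) = 13, since 13^2 = 169 <= 185 < 196 = 14^2.
Iterate m_{i+1} = d_i*a_i - m_i, d_{i+1} = (185 - m_{i+1}^2)/d_i, a_{i+1} = floor((a_0 + m_{i+1})/d_{i+1}):
  m_1 = 1*13 - 0 = 13, d_1 = (185 - 13^2)/1 = 16/1 = 16, a_1 = floor((13 + 13)/16) = 1.
  m_2 = 16*1 - 13 = 3, d_2 = (185 - 3^2)/16 = 176/16 = 11, a_2 = floor((13 + 3)/11) = 1.
  m_3 = 11*1 - 3 = 8, d_3 = (185 - 8^2)/11 = 121/11 = 11, a_3 = floor((13 + 8)/11) = 1.
  m_4 = 11*1 - 8 = 3, d_4 = (185 - 3^2)/11 = 176/11 = 16, a_4 = floor((13 + 3)/16) = 1.
  m_5 = 16*1 - 3 = 13, d_5 = (185 - 13^2)/16 = 16/16 = 1, a_5 = floor((13 + 13)/1) = 26.
  m_6 = 1*26 - 13 = 13, d_6 = (185 - 13^2)/1 = 16/1 = 16: (m_6, d_6) = (m_1, d_1) = (13, 16), so from here the quotients repeat a_1, ..., a_5; the period length is 5.
So sqrt(185) = [13; (1, 1, 1, 1, 26)] with period length k = 5.
k is odd, so (p_{k-1}, q_{k-1}) only solves x^2 - 185y^2 = -1 and the fundamental solution of x^2 - 185y^2 = 1 is (p_{2k-1}, q_{2k-1}) = (p_9, q_9); compute convergents through index 9, running through the period twice.
Convergents (p_i = a_i*p_{i-1} + p_{i-2}, q_i = a_i*q_{i-1} + q_{i-2} with p_{-2}=0, p_{-1}=1, q_{-2}=1, q_{-1}=0):
  i=0: a_0=13, p_0 = 13*1 + 0 = 13, q_0 = 13*0 + 1 = 1.
  i=1: a_1=1, p_1 = 1*13 + 1 = 14, q_1 = 1*1 + 0 = 1.
  i=2: a_2=1, p_2 = 1*14 + 13 = 27, q_2 = 1*1 + 1 = 2.
  i=3: a_3=1, p_3 = 1*27 + 14 = 41, q_3 = 1*2 + 1 = 3.
  i=4: a_4=1, p_4 = 1*41 + 27 = 68, q_4 = 1*3 + 2 = 5.
  i=5: a_5=26, p_5 = 26*68 + 41 = 1809, q_5 = 26*5 + 3 = 133.
  i=6: a_6=1, p_6 = 1*1809 + 68 = 1877, q_6 = 1*133 + 5 = 138.
  i=7: a_7=1, p_7 = 1*1877 + 1809 = 3686, q_7 = 1*138 + 133 = 271.
  i=8: a_8=1, p_8 = 1*3686 + 1877 = 5563, q_8 = 1*271 + 138 = 409.
  i=9: a_9=1, p_9 = 1*5563 + 3686 = 9249, q_9 = 1*409 + 271 = 680.
Indeed p_4^2 - 185*q_4^2 = 4624 - 4625 = -1, not +1.
Check: 9249^2 - 185*680^2 = 85544001 - 85544000 = 1, so (x, y) = (9249, 680) solves the equation, and by the theorem it is the least positive solution.

(x, y) = (9249, 680)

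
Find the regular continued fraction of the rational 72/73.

Run the Euclidean algorithm on 72 and 73; the successive quotients are the partial quotients a_0, a_1, ... (each step inverts the fractional part left over by the previous one):
  72 = 0*73 + 72, so a_0 = 0.
  73 = 1*72 + 1, so a_1 = 1.
  72 = 72*1 + 0, so a_2 = 72.
The remainder reaches 0 after 3 divisions, so the expansion has 3 partial quotients, read off in order.

[0; 1, 72]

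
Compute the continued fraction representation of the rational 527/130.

[4; 18, 1, 1, 3]

Run the Euclidean algorithm on 527 and 130; the successive quotients are the partial quotients a_0, a_1, ... (each step inverts the fractional part left over by the previous one):
  527 = 4*130 + 7, so a_0 = 4.
  130 = 18*7 + 4, so a_1 = 18.
  7 = 1*4 + 3, so a_2 = 1.
  4 = 1*3 + 1, so a_3 = 1.
  3 = 3*1 + 0, so a_4 = 3.
The remainder reaches 0 after 5 divisions, so the expansion has 5 partial quotients, read off in order.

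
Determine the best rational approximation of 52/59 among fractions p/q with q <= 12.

7/8

Expand x = 52/59 as a continued fraction with the Euclidean algorithm:
  52 = 0*59 + 52, so a_0 = 0.
  59 = 1*52 + 7, so a_1 = 1.
  52 = 7*7 + 3, so a_2 = 7.
  7 = 2*3 + 1, so a_3 = 2.
  3 = 3*1 + 0, so a_4 = 3.
so x = [0; 1, 7, 2, 3].
Convergents (p_i = a_i*p_{i-1} + p_{i-2}, q_i = a_i*q_{i-1} + q_{i-2} with p_{-2}=0, p_{-1}=1, q_{-2}=1, q_{-1}=0), until the denominator exceeds 12:
  i=0: a_0=0, p_0 = 0*1 + 0 = 0, q_0 = 0*0 + 1 = 1.
  i=1: a_1=1, p_1 = 1*0 + 1 = 1, q_1 = 1*1 + 0 = 1.
  i=2: a_2=7, p_2 = 7*1 + 0 = 7, q_2 = 7*1 + 1 = 8.
  i=3: a_3=2, p_3 = 2*7 + 1 = 15, q_3 = 2*8 + 1 = 17.
q_3 = 17 > 12, so the last convergent with denominator <= 12 is p_2/q_2 = 7/8.
The closest fraction with denominator <= 12 is either p_2/q_2 or the intermediate fraction (k*p_2 + p_1)/(k*q_2 + q_1) with the largest k >= 1 whose denominator stays <= 12; these approach x as k grows, and every other convergent or intermediate fraction in range is farther away.
Largest k: floor((12 - q_1)/q_2) = floor((12 - 1)/8) = 1.
That gives (1*7 + 1)/(1*8 + 1) = 8/9.
Compare the errors: |x - 7/8| = |52*8 - 7*59|/(59*8) = 3/472, and |x - 8/9| = |52*9 - 8*59|/(59*9) = 4/531.
Cross-multiplying, 3*531 = 1593 < 1888 = 4*472, so 3/472 is smaller: the convergent 7/8 is closer to x than 8/9.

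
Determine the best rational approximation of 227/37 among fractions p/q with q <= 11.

43/7

Expand x = 227/37 as a continued fraction with the Euclidean algorithm:
  227 = 6*37 + 5, so a_0 = 6.
  37 = 7*5 + 2, so a_1 = 7.
  5 = 2*2 + 1, so a_2 = 2.
  2 = 2*1 + 0, so a_3 = 2.
so x = [6; 7, 2, 2].
Convergents (p_i = a_i*p_{i-1} + p_{i-2}, q_i = a_i*q_{i-1} + q_{i-2} with p_{-2}=0, p_{-1}=1, q_{-2}=1, q_{-1}=0), until the denominator exceeds 11:
  i=0: a_0=6, p_0 = 6*1 + 0 = 6, q_0 = 6*0 + 1 = 1.
  i=1: a_1=7, p_1 = 7*6 + 1 = 43, q_1 = 7*1 + 0 = 7.
  i=2: a_2=2, p_2 = 2*43 + 6 = 92, q_2 = 2*7 + 1 = 15.
q_2 = 15 > 11, so the last convergent with denominator <= 11 is p_1/q_1 = 43/7.
The closest fraction with denominator <= 11 is either p_1/q_1 or the intermediate fraction (k*p_1 + p_0)/(k*q_1 + q_0) with the largest k >= 1 whose denominator stays <= 11; these approach x as k grows, and every other convergent or intermediate fraction in range is farther away.
Largest k: floor((11 - q_0)/q_1) = floor((11 - 1)/7) = 1.
That gives (1*43 + 6)/(1*7 + 1) = 49/8.
Compare the errors: |x - 43/7| = |227*7 - 43*37|/(37*7) = 2/259, and |x - 49/8| = |227*8 - 49*37|/(37*8) = 3/296.
Cross-multiplying, 2*296 = 592 < 777 = 3*259, so 2/259 is smaller: the convergent 43/7 is closer to x than 49/8.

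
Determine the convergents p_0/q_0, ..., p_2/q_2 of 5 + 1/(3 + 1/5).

Using the convergent recurrence p_i = a_i*p_{i-1} + p_{i-2}, q_i = a_i*q_{i-1} + q_{i-2} with p_{-2}=0, p_{-1}=1, q_{-2}=1, q_{-1}=0:
  i=0: a_0=5, p_0 = 5*1 + 0 = 5, q_0 = 5*0 + 1 = 1.
  i=1: a_1=3, p_1 = 3*5 + 1 = 16, q_1 = 3*1 + 0 = 3.
  i=2: a_2=5, p_2 = 5*16 + 5 = 85, q_2 = 5*3 + 1 = 16.

5/1, 16/3, 85/16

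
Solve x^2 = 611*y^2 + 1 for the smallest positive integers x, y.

First expand sqrt(611) as a continued fraction. With x_i = (sqrt(611) + m_i)/d_i and (m_0, d_0) = (0, 1): a_0 = floor(sqrt(611)) = 24, since 24^2 = 576 <= 611 < 625 = 25^2.
Iterate m_{i+1} = d_i*a_i - m_i, d_{i+1} = (611 - m_{i+1}^2)/d_i, a_{i+1} = floor((a_0 + m_{i+1})/d_{i+1}):
  m_1 = 1*24 - 0 = 24, d_1 = (611 - 24^2)/1 = 35/1 = 35, a_1 = floor((24 + 24)/35) = 1.
  m_2 = 35*1 - 24 = 11, d_2 = (611 - 11^2)/35 = 490/35 = 14, a_2 = floor((24 + 11)/14) = 2.
  m_3 = 14*2 - 11 = 17, d_3 = (611 - 17^2)/14 = 322/14 = 23, a_3 = floor((24 + 17)/23) = 1.
  m_4 = 23*1 - 17 = 6, d_4 = (611 - 6^2)/23 = 575/23 = 25, a_4 = floor((24 + 6)/25) = 1.
  m_5 = 25*1 - 6 = 19, d_5 = (611 - 19^2)/25 = 250/25 = 10, a_5 = floor((24 + 19)/10) = 4.
  m_6 = 10*4 - 19 = 21, d_6 = (611 - 21^2)/10 = 170/10 = 17, a_6 = floor((24 + 21)/17) = 2.
  m_7 = 17*2 - 21 = 13, d_7 = (611 - 13^2)/17 = 442/17 = 26, a_7 = floor((24 + 13)/26) = 1.
  m_8 = 26*1 - 13 = 13, d_8 = (611 - 13^2)/26 = 442/26 = 17, a_8 = floor((24 + 13)/17) = 2.
  m_9 = 17*2 - 13 = 21, d_9 = (611 - 21^2)/17 = 170/17 = 10, a_9 = floor((24 + 21)/10) = 4.
  m_10 = 10*4 - 21 = 19, d_10 = (611 - 19^2)/10 = 250/10 = 25, a_10 = floor((24 + 19)/25) = 1.
  m_11 = 25*1 - 19 = 6, d_11 = (611 - 6^2)/25 = 575/25 = 23, a_11 = floor((24 + 6)/23) = 1.
  m_12 = 23*1 - 6 = 17, d_12 = (611 - 17^2)/23 = 322/23 = 14, a_12 = floor((24 + 17)/14) = 2.
  m_13 = 14*2 - 17 = 11, d_13 = (611 - 11^2)/14 = 490/14 = 35, a_13 = floor((24 + 11)/35) = 1.
  m_14 = 35*1 - 11 = 24, d_14 = (611 - 24^2)/35 = 35/35 = 1, a_14 = floor((24 + 24)/1) = 48.
  m_15 = 1*48 - 24 = 24, d_15 = (611 - 24^2)/1 = 35/1 = 35: (m_15, d_15) = (m_1, d_1) = (24, 35), so from here the quotients repeat a_1, ..., a_14; the period length is 14.
So sqrt(611) = [24; (1, 2, 1, 1, 4, 2, 1, 2, 4, 1, 1, 2, 1, 48)] with period length k = 14.
k is even, so the fundamental solution of x^2 - 611y^2 = 1 is (p_{k-1}, q_{k-1}) = (p_13, q_13); compute convergents through index 13.
Convergents (p_i = a_i*p_{i-1} + p_{i-2}, q_i = a_i*q_{i-1} + q_{i-2} with p_{-2}=0, p_{-1}=1, q_{-2}=1, q_{-1}=0):
  i=0: a_0=24, p_0 = 24*1 + 0 = 24, q_0 = 24*0 + 1 = 1.
  i=1: a_1=1, p_1 = 1*24 + 1 = 25, q_1 = 1*1 + 0 = 1.
  i=2: a_2=2, p_2 = 2*25 + 24 = 74, q_2 = 2*1 + 1 = 3.
  i=3: a_3=1, p_3 = 1*74 + 25 = 99, q_3 = 1*3 + 1 = 4.
  i=4: a_4=1, p_4 = 1*99 + 74 = 173, q_4 = 1*4 + 3 = 7.
  i=5: a_5=4, p_5 = 4*173 + 99 = 791, q_5 = 4*7 + 4 = 32.
  i=6: a_6=2, p_6 = 2*791 + 173 = 1755, q_6 = 2*32 + 7 = 71.
  i=7: a_7=1, p_7 = 1*1755 + 791 = 2546, q_7 = 1*71 + 32 = 103.
  i=8: a_8=2, p_8 = 2*2546 + 1755 = 6847, q_8 = 2*103 + 71 = 277.
  i=9: a_9=4, p_9 = 4*6847 + 2546 = 29934, q_9 = 4*277 + 103 = 1211.
  i=10: a_10=1, p_10 = 1*29934 + 6847 = 36781, q_10 = 1*1211 + 277 = 1488.
  i=11: a_11=1, p_11 = 1*36781 + 29934 = 66715, q_11 = 1*1488 + 1211 = 2699.
  i=12: a_12=2, p_12 = 2*66715 + 36781 = 170211, q_12 = 2*2699 + 1488 = 6886.
  i=13: a_13=1, p_13 = 1*170211 + 66715 = 236926, q_13 = 1*6886 + 2699 = 9585.
Check: 236926^2 - 611*9585^2 = 56133929476 - 56133929475 = 1, so (x, y) = (236926, 9585) solves the equation, and by the theorem it is the least positive solution.

(x, y) = (236926, 9585)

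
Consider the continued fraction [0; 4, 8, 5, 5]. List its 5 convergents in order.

0/1, 1/4, 8/33, 41/169, 213/878

Using the convergent recurrence p_i = a_i*p_{i-1} + p_{i-2}, q_i = a_i*q_{i-1} + q_{i-2} with p_{-2}=0, p_{-1}=1, q_{-2}=1, q_{-1}=0:
  i=0: a_0=0, p_0 = 0*1 + 0 = 0, q_0 = 0*0 + 1 = 1.
  i=1: a_1=4, p_1 = 4*0 + 1 = 1, q_1 = 4*1 + 0 = 4.
  i=2: a_2=8, p_2 = 8*1 + 0 = 8, q_2 = 8*4 + 1 = 33.
  i=3: a_3=5, p_3 = 5*8 + 1 = 41, q_3 = 5*33 + 4 = 169.
  i=4: a_4=5, p_4 = 5*41 + 8 = 213, q_4 = 5*169 + 33 = 878.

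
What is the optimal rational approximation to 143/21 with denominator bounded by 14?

75/11

Expand x = 143/21 as a continued fraction with the Euclidean algorithm:
  143 = 6*21 + 17, so a_0 = 6.
  21 = 1*17 + 4, so a_1 = 1.
  17 = 4*4 + 1, so a_2 = 4.
  4 = 4*1 + 0, so a_3 = 4.
so x = [6; 1, 4, 4].
Convergents (p_i = a_i*p_{i-1} + p_{i-2}, q_i = a_i*q_{i-1} + q_{i-2} with p_{-2}=0, p_{-1}=1, q_{-2}=1, q_{-1}=0), until the denominator exceeds 14:
  i=0: a_0=6, p_0 = 6*1 + 0 = 6, q_0 = 6*0 + 1 = 1.
  i=1: a_1=1, p_1 = 1*6 + 1 = 7, q_1 = 1*1 + 0 = 1.
  i=2: a_2=4, p_2 = 4*7 + 6 = 34, q_2 = 4*1 + 1 = 5.
  i=3: a_3=4, p_3 = 4*34 + 7 = 143, q_3 = 4*5 + 1 = 21.
q_3 = 21 > 14, so the last convergent with denominator <= 14 is p_2/q_2 = 34/5.
The closest fraction with denominator <= 14 is either p_2/q_2 or the intermediate fraction (k*p_2 + p_1)/(k*q_2 + q_1) with the largest k >= 1 whose denominator stays <= 14; these approach x as k grows, and every other convergent or intermediate fraction in range is farther away.
Largest k: floor((14 - q_1)/q_2) = floor((14 - 1)/5) = 2.
That gives (2*34 + 7)/(2*5 + 1) = 75/11.
Compare the errors: |x - 34/5| = |143*5 - 34*21|/(21*5) = 1/105, and |x - 75/11| = |143*11 - 75*21|/(21*11) = 2/231.
Cross-multiplying, 2*105 = 210 < 231 = 1*231, so 2/231 is smaller: the intermediate fraction 75/11 is closer to x than 34/5.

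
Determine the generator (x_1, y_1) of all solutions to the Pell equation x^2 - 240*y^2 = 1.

(x, y) = (31, 2)

First expand sqrt(240) as a continued fraction. With x_i = (sqrt(240) + m_i)/d_i and (m_0, d_0) = (0, 1): a_0 = floor(sqrt(240)) = 15, since 15^2 = 225 <= 240 < 256 = 16^2.
Iterate m_{i+1} = d_i*a_i - m_i, d_{i+1} = (240 - m_{i+1}^2)/d_i, a_{i+1} = floor((a_0 + m_{i+1})/d_{i+1}):
  m_1 = 1*15 - 0 = 15, d_1 = (240 - 15^2)/1 = 15/1 = 15, a_1 = floor((15 + 15)/15) = 2.
  m_2 = 15*2 - 15 = 15, d_2 = (240 - 15^2)/15 = 15/15 = 1, a_2 = floor((15 + 15)/1) = 30.
  m_3 = 1*30 - 15 = 15, d_3 = (240 - 15^2)/1 = 15/1 = 15: (m_3, d_3) = (m_1, d_1) = (15, 15), so from here the quotients repeat a_1, a_2; the period length is 2.
So sqrt(240) = [15; (2, 30)] with period length k = 2.
k is even, so the fundamental solution of x^2 - 240y^2 = 1 is (p_{k-1}, q_{k-1}) = (p_1, q_1); compute convergents through index 1.
Convergents (p_i = a_i*p_{i-1} + p_{i-2}, q_i = a_i*q_{i-1} + q_{i-2} with p_{-2}=0, p_{-1}=1, q_{-2}=1, q_{-1}=0):
  i=0: a_0=15, p_0 = 15*1 + 0 = 15, q_0 = 15*0 + 1 = 1.
  i=1: a_1=2, p_1 = 2*15 + 1 = 31, q_1 = 2*1 + 0 = 2.
Check: 31^2 - 240*2^2 = 961 - 960 = 1, so (x, y) = (31, 2) solves the equation, and by the theorem it is the least positive solution.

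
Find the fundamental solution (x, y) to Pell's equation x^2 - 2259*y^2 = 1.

(x, y) = (3674890, 77319)

First expand sqrt(2259) as a continued fraction. With x_i = (sqrt(2259) + m_i)/d_i and (m_0, d_0) = (0, 1): a_0 = floor(sqrt(2259)) = 47, since 47^2 = 2209 <= 2259 < 2304 = 48^2.
Iterate m_{i+1} = d_i*a_i - m_i, d_{i+1} = (2259 - m_{i+1}^2)/d_i, a_{i+1} = floor((a_0 + m_{i+1})/d_{i+1}):
  m_1 = 1*47 - 0 = 47, d_1 = (2259 - 47^2)/1 = 50/1 = 50, a_1 = floor((47 + 47)/50) = 1.
  m_2 = 50*1 - 47 = 3, d_2 = (2259 - 3^2)/50 = 2250/50 = 45, a_2 = floor((47 + 3)/45) = 1.
  m_3 = 45*1 - 3 = 42, d_3 = (2259 - 42^2)/45 = 495/45 = 11, a_3 = floor((47 + 42)/11) = 8.
  m_4 = 11*8 - 42 = 46, d_4 = (2259 - 46^2)/11 = 143/11 = 13, a_4 = floor((47 + 46)/13) = 7.
  m_5 = 13*7 - 46 = 45, d_5 = (2259 - 45^2)/13 = 234/13 = 18, a_5 = floor((47 + 45)/18) = 5.
  m_6 = 18*5 - 45 = 45, d_6 = (2259 - 45^2)/18 = 234/18 = 13, a_6 = floor((47 + 45)/13) = 7.
  m_7 = 13*7 - 45 = 46, d_7 = (2259 - 46^2)/13 = 143/13 = 11, a_7 = floor((47 + 46)/11) = 8.
  m_8 = 11*8 - 46 = 42, d_8 = (2259 - 42^2)/11 = 495/11 = 45, a_8 = floor((47 + 42)/45) = 1.
  m_9 = 45*1 - 42 = 3, d_9 = (2259 - 3^2)/45 = 2250/45 = 50, a_9 = floor((47 + 3)/50) = 1.
  m_10 = 50*1 - 3 = 47, d_10 = (2259 - 47^2)/50 = 50/50 = 1, a_10 = floor((47 + 47)/1) = 94.
  m_11 = 1*94 - 47 = 47, d_11 = (2259 - 47^2)/1 = 50/1 = 50: (m_11, d_11) = (m_1, d_1) = (47, 50), so from here the quotients repeat a_1, ..., a_10; the period length is 10.
So sqrt(2259) = [47; (1, 1, 8, 7, 5, 7, 8, 1, 1, 94)] with period length k = 10.
k is even, so the fundamental solution of x^2 - 2259y^2 = 1 is (p_{k-1}, q_{k-1}) = (p_9, q_9); compute convergents through index 9.
Convergents (p_i = a_i*p_{i-1} + p_{i-2}, q_i = a_i*q_{i-1} + q_{i-2} with p_{-2}=0, p_{-1}=1, q_{-2}=1, q_{-1}=0):
  i=0: a_0=47, p_0 = 47*1 + 0 = 47, q_0 = 47*0 + 1 = 1.
  i=1: a_1=1, p_1 = 1*47 + 1 = 48, q_1 = 1*1 + 0 = 1.
  i=2: a_2=1, p_2 = 1*48 + 47 = 95, q_2 = 1*1 + 1 = 2.
  i=3: a_3=8, p_3 = 8*95 + 48 = 808, q_3 = 8*2 + 1 = 17.
  i=4: a_4=7, p_4 = 7*808 + 95 = 5751, q_4 = 7*17 + 2 = 121.
  i=5: a_5=5, p_5 = 5*5751 + 808 = 29563, q_5 = 5*121 + 17 = 622.
  i=6: a_6=7, p_6 = 7*29563 + 5751 = 212692, q_6 = 7*622 + 121 = 4475.
  i=7: a_7=8, p_7 = 8*212692 + 29563 = 1731099, q_7 = 8*4475 + 622 = 36422.
  i=8: a_8=1, p_8 = 1*1731099 + 212692 = 1943791, q_8 = 1*36422 + 4475 = 40897.
  i=9: a_9=1, p_9 = 1*1943791 + 1731099 = 3674890, q_9 = 1*40897 + 36422 = 77319.
Check: 3674890^2 - 2259*77319^2 = 13504816512100 - 13504816512099 = 1, so (x, y) = (3674890, 77319) solves the equation, and by the theorem it is the least positive solution.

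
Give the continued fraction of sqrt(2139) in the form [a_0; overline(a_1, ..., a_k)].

[46; overline(4, 92)]

Write x_i = (sqrt(2139) + m_i)/d_i with (m_0, d_0) = (0, 1). a_0 = floor(sqrt(2139)) = 46, since 46^2 = 2116 <= 2139 < 2209 = 47^2.
Iterate m_{i+1} = d_i*a_i - m_i, d_{i+1} = (2139 - m_{i+1}^2)/d_i, a_{i+1} = floor((a_0 + m_{i+1})/d_{i+1}):
  m_1 = 1*46 - 0 = 46, d_1 = (2139 - 46^2)/1 = 23/1 = 23, a_1 = floor((46 + 46)/23) = 4.
  m_2 = 23*4 - 46 = 46, d_2 = (2139 - 46^2)/23 = 23/23 = 1, a_2 = floor((46 + 46)/1) = 92.
  m_3 = 1*92 - 46 = 46, d_3 = (2139 - 46^2)/1 = 23/1 = 23: (m_3, d_3) = (m_1, d_1) = (46, 23), so from here the quotients repeat a_1, a_2; the period length is 2.
Hence the expansion of sqrt(2139) is a_0 = 46 followed by the repeating block 4, 92 (period 2).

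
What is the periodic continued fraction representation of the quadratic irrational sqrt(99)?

Write x_i = (sqrt(99) + m_i)/d_i with (m_0, d_0) = (0, 1). a_0 = floor(sqrt(99)) = 9, since 9^2 = 81 <= 99 < 100 = 10^2.
Iterate m_{i+1} = d_i*a_i - m_i, d_{i+1} = (99 - m_{i+1}^2)/d_i, a_{i+1} = floor((a_0 + m_{i+1})/d_{i+1}):
  m_1 = 1*9 - 0 = 9, d_1 = (99 - 9^2)/1 = 18/1 = 18, a_1 = floor((9 + 9)/18) = 1.
  m_2 = 18*1 - 9 = 9, d_2 = (99 - 9^2)/18 = 18/18 = 1, a_2 = floor((9 + 9)/1) = 18.
  m_3 = 1*18 - 9 = 9, d_3 = (99 - 9^2)/1 = 18/1 = 18: (m_3, d_3) = (m_1, d_1) = (9, 18), so from here the quotients repeat a_1, a_2; the period length is 2.
Hence the expansion of sqrt(99) is a_0 = 9 followed by the repeating block 1, 18 (period 2).

[9; (1, 18)]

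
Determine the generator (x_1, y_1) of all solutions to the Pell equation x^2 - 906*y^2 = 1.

(x, y) = (301, 10)

First expand sqrt(906) as a continued fraction. With x_i = (sqrt(906) + m_i)/d_i and (m_0, d_0) = (0, 1): a_0 = floor(sqrt(906)) = 30, since 30^2 = 900 <= 906 < 961 = 31^2.
Iterate m_{i+1} = d_i*a_i - m_i, d_{i+1} = (906 - m_{i+1}^2)/d_i, a_{i+1} = floor((a_0 + m_{i+1})/d_{i+1}):
  m_1 = 1*30 - 0 = 30, d_1 = (906 - 30^2)/1 = 6/1 = 6, a_1 = floor((30 + 30)/6) = 10.
  m_2 = 6*10 - 30 = 30, d_2 = (906 - 30^2)/6 = 6/6 = 1, a_2 = floor((30 + 30)/1) = 60.
  m_3 = 1*60 - 30 = 30, d_3 = (906 - 30^2)/1 = 6/1 = 6: (m_3, d_3) = (m_1, d_1) = (30, 6), so from here the quotients repeat a_1, a_2; the period length is 2.
So sqrt(906) = [30; (10, 60)] with period length k = 2.
k is even, so the fundamental solution of x^2 - 906y^2 = 1 is (p_{k-1}, q_{k-1}) = (p_1, q_1); compute convergents through index 1.
Convergents (p_i = a_i*p_{i-1} + p_{i-2}, q_i = a_i*q_{i-1} + q_{i-2} with p_{-2}=0, p_{-1}=1, q_{-2}=1, q_{-1}=0):
  i=0: a_0=30, p_0 = 30*1 + 0 = 30, q_0 = 30*0 + 1 = 1.
  i=1: a_1=10, p_1 = 10*30 + 1 = 301, q_1 = 10*1 + 0 = 10.
Check: 301^2 - 906*10^2 = 90601 - 90600 = 1, so (x, y) = (301, 10) solves the equation, and by the theorem it is the least positive solution.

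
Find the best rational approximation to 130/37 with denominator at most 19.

67/19

Expand x = 130/37 as a continued fraction with the Euclidean algorithm:
  130 = 3*37 + 19, so a_0 = 3.
  37 = 1*19 + 18, so a_1 = 1.
  19 = 1*18 + 1, so a_2 = 1.
  18 = 18*1 + 0, so a_3 = 18.
so x = [3; 1, 1, 18].
Convergents (p_i = a_i*p_{i-1} + p_{i-2}, q_i = a_i*q_{i-1} + q_{i-2} with p_{-2}=0, p_{-1}=1, q_{-2}=1, q_{-1}=0), until the denominator exceeds 19:
  i=0: a_0=3, p_0 = 3*1 + 0 = 3, q_0 = 3*0 + 1 = 1.
  i=1: a_1=1, p_1 = 1*3 + 1 = 4, q_1 = 1*1 + 0 = 1.
  i=2: a_2=1, p_2 = 1*4 + 3 = 7, q_2 = 1*1 + 1 = 2.
  i=3: a_3=18, p_3 = 18*7 + 4 = 130, q_3 = 18*2 + 1 = 37.
q_3 = 37 > 19, so the last convergent with denominator <= 19 is p_2/q_2 = 7/2.
The closest fraction with denominator <= 19 is either p_2/q_2 or the intermediate fraction (k*p_2 + p_1)/(k*q_2 + q_1) with the largest k >= 1 whose denominator stays <= 19; these approach x as k grows, and every other convergent or intermediate fraction in range is farther away.
Largest k: floor((19 - q_1)/q_2) = floor((19 - 1)/2) = 9.
That gives (9*7 + 4)/(9*2 + 1) = 67/19.
Compare the errors: |x - 7/2| = |130*2 - 7*37|/(37*2) = 1/74, and |x - 67/19| = |130*19 - 67*37|/(37*19) = 9/703.
Cross-multiplying, 9*74 = 666 < 703 = 1*703, so 9/703 is smaller: the intermediate fraction 67/19 is closer to x than 7/2.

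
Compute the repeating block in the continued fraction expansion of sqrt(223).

[14; (1, 13, 1, 28)]

Write x_i = (sqrt(223) + m_i)/d_i with (m_0, d_0) = (0, 1). a_0 = floor(sqrt(223)) = 14, since 14^2 = 196 <= 223 < 225 = 15^2.
Iterate m_{i+1} = d_i*a_i - m_i, d_{i+1} = (223 - m_{i+1}^2)/d_i, a_{i+1} = floor((a_0 + m_{i+1})/d_{i+1}):
  m_1 = 1*14 - 0 = 14, d_1 = (223 - 14^2)/1 = 27/1 = 27, a_1 = floor((14 + 14)/27) = 1.
  m_2 = 27*1 - 14 = 13, d_2 = (223 - 13^2)/27 = 54/27 = 2, a_2 = floor((14 + 13)/2) = 13.
  m_3 = 2*13 - 13 = 13, d_3 = (223 - 13^2)/2 = 54/2 = 27, a_3 = floor((14 + 13)/27) = 1.
  m_4 = 27*1 - 13 = 14, d_4 = (223 - 14^2)/27 = 27/27 = 1, a_4 = floor((14 + 14)/1) = 28.
  m_5 = 1*28 - 14 = 14, d_5 = (223 - 14^2)/1 = 27/1 = 27: (m_5, d_5) = (m_1, d_1) = (14, 27), so from here the quotients repeat a_1, ..., a_4; the period length is 4.
Hence the expansion of sqrt(223) is a_0 = 14 followed by the repeating block 1, 13, 1, 28 (period 4).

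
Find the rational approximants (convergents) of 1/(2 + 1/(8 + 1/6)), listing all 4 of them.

Using the convergent recurrence p_i = a_i*p_{i-1} + p_{i-2}, q_i = a_i*q_{i-1} + q_{i-2} with p_{-2}=0, p_{-1}=1, q_{-2}=1, q_{-1}=0:
  i=0: a_0=0, p_0 = 0*1 + 0 = 0, q_0 = 0*0 + 1 = 1.
  i=1: a_1=2, p_1 = 2*0 + 1 = 1, q_1 = 2*1 + 0 = 2.
  i=2: a_2=8, p_2 = 8*1 + 0 = 8, q_2 = 8*2 + 1 = 17.
  i=3: a_3=6, p_3 = 6*8 + 1 = 49, q_3 = 6*17 + 2 = 104.

0/1, 1/2, 8/17, 49/104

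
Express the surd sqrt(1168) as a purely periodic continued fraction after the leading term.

Write x_i = (sqrt(1168) + m_i)/d_i with (m_0, d_0) = (0, 1). a_0 = floor(sqrt(1168)) = 34, since 34^2 = 1156 <= 1168 < 1225 = 35^2.
Iterate m_{i+1} = d_i*a_i - m_i, d_{i+1} = (1168 - m_{i+1}^2)/d_i, a_{i+1} = floor((a_0 + m_{i+1})/d_{i+1}):
  m_1 = 1*34 - 0 = 34, d_1 = (1168 - 34^2)/1 = 12/1 = 12, a_1 = floor((34 + 34)/12) = 5.
  m_2 = 12*5 - 34 = 26, d_2 = (1168 - 26^2)/12 = 492/12 = 41, a_2 = floor((34 + 26)/41) = 1.
  m_3 = 41*1 - 26 = 15, d_3 = (1168 - 15^2)/41 = 943/41 = 23, a_3 = floor((34 + 15)/23) = 2.
  m_4 = 23*2 - 15 = 31, d_4 = (1168 - 31^2)/23 = 207/23 = 9, a_4 = floor((34 + 31)/9) = 7.
  m_5 = 9*7 - 31 = 32, d_5 = (1168 - 32^2)/9 = 144/9 = 16, a_5 = floor((34 + 32)/16) = 4.
  m_6 = 16*4 - 32 = 32, d_6 = (1168 - 32^2)/16 = 144/16 = 9, a_6 = floor((34 + 32)/9) = 7.
  m_7 = 9*7 - 32 = 31, d_7 = (1168 - 31^2)/9 = 207/9 = 23, a_7 = floor((34 + 31)/23) = 2.
  m_8 = 23*2 - 31 = 15, d_8 = (1168 - 15^2)/23 = 943/23 = 41, a_8 = floor((34 + 15)/41) = 1.
  m_9 = 41*1 - 15 = 26, d_9 = (1168 - 26^2)/41 = 492/41 = 12, a_9 = floor((34 + 26)/12) = 5.
  m_10 = 12*5 - 26 = 34, d_10 = (1168 - 34^2)/12 = 12/12 = 1, a_10 = floor((34 + 34)/1) = 68.
  m_11 = 1*68 - 34 = 34, d_11 = (1168 - 34^2)/1 = 12/1 = 12: (m_11, d_11) = (m_1, d_1) = (34, 12), so from here the quotients repeat a_1, ..., a_10; the period length is 10.
Hence the expansion of sqrt(1168) is a_0 = 34 followed by the repeating block 5, 1, 2, 7, 4, 7, 2, 1, 5, 68 (period 10).

[34; (5, 1, 2, 7, 4, 7, 2, 1, 5, 68)]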